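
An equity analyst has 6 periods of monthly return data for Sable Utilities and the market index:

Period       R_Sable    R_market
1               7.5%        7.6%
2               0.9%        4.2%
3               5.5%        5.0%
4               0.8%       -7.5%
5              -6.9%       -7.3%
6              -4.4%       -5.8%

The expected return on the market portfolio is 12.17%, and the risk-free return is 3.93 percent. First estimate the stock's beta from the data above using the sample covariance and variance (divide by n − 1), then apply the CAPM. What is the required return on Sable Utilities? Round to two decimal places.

Mean R_i = (7.5 + 0.9 + 5.5 + 0.8 − 6.9 − 4.4) / 6 = 0.5667%
Mean R_m = (7.6 + 4.2 + 5.0 − 7.5 − 7.3 − 5.8) / 6 = -0.6333%
Σ(R_i − R̄_i)(R_m − R̄_m) = 160.3233  ⇒  Cov = 160.3233 / 5 = 32.0647
Σ(R_m − R̄_m)² = 241.1733  ⇒  Var(R_m) = 241.1733 / 5 = 48.2347
β = Cov / Var(R_m) = 32.0647 / 48.2347 = 0.6648
MRP = 12.17% − 3.93% = 8.24%
E(R) = R_f + β × MRP = 3.93% + 0.6648 × 8.24% = 9.41%

9.41%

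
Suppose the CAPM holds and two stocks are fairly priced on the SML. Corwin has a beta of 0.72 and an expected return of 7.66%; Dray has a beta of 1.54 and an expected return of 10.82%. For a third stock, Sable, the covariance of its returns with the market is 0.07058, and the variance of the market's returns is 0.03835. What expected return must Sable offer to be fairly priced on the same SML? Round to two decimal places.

MRP = (10.82% − 7.66%) / (1.54 − 0.72) = 3.8537%
R_f = 7.66% − 0.72 × 3.8537% = 4.8853%
β_Sable = Cov / Var(R_m) = 0.07058 / 0.03835 = 1.8404
E(R_Sable) = R_f + β × MRP = 4.8853% + 1.8404 × 3.8537% = 11.98%

11.98%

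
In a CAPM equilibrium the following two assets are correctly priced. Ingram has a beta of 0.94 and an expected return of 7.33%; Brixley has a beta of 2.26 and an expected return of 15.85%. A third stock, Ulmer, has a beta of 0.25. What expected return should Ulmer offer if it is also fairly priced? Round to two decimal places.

MRP (SML slope) = (15.85% − 7.33%) / (2.26 − 0.94) = 8.52% / 1.32 = 6.4545%
R_f (intercept) = 7.33% − 0.94 × 6.4545% = 1.2628%
E(R_Ulmer) = R_f + β × MRP = 1.2628% + 0.25 × 6.4545% = 2.88%

2.88%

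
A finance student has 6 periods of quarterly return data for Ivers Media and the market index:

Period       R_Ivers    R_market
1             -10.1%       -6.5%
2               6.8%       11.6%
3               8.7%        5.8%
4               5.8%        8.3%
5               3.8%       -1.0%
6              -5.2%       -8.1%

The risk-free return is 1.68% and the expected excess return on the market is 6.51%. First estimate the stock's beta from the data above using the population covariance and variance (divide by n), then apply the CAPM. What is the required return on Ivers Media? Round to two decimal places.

6.92%

Mean R_i = (-10.1 + 6.8 + 8.7 + 5.8 + 3.8 − 5.2) / 6 = 1.6333%
Mean R_m = (-6.5 + 11.6 + 5.8 + 8.3 − 1.0 − 8.1) / 6 = 1.6833%
Σ(R_i − R̄_i)(R_m − R̄_m) = 264.9533  ⇒  Cov = 264.9533 / 6 = 44.1589
Σ(R_m − R̄_m)² = 328.9483  ⇒  Var(R_m) = 328.9483 / 6 = 54.8247
β = Cov / Var(R_m) = 44.1589 / 54.8247 = 0.8055
E(R) = R_f + β × MRP = 1.68% + 0.8055 × 6.51% = 6.92%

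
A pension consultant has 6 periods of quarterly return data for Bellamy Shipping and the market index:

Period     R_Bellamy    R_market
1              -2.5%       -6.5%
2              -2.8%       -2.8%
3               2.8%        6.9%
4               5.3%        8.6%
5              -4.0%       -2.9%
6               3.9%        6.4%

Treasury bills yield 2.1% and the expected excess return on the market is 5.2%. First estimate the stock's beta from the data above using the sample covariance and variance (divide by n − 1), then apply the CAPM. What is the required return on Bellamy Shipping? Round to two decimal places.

5.17%

Mean R_i = (-2.5 − 2.8 + 2.8 + 5.3 − 4.0 + 3.9) / 6 = 0.4500%
Mean R_m = (-6.5 − 2.8 + 6.9 + 8.6 − 2.9 + 6.4) / 6 = 1.6167%
Σ(R_i − R̄_i)(R_m − R̄_m) = 121.1850  ⇒  Cov = 121.1850 / 5 = 24.2370
Σ(R_m − R̄_m)² = 205.3483  ⇒  Var(R_m) = 205.3483 / 5 = 41.0697
β = Cov / Var(R_m) = 24.2370 / 41.0697 = 0.5901
E(R) = R_f + β × MRP = 2.1% + 0.5901 × 5.2% = 5.17%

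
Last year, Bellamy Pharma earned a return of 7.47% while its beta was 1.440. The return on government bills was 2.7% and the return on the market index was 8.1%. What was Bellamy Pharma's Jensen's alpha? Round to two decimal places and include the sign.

-3.01%

Market excess return = 8.1% − 2.7% = 5.40%
CAPM benchmark = R_f + β(R_m − R_f) = 2.7% + 1.440 × 5.4% = 10.4760%
α = actual − benchmark = 7.47% − 10.4760% = -3.01%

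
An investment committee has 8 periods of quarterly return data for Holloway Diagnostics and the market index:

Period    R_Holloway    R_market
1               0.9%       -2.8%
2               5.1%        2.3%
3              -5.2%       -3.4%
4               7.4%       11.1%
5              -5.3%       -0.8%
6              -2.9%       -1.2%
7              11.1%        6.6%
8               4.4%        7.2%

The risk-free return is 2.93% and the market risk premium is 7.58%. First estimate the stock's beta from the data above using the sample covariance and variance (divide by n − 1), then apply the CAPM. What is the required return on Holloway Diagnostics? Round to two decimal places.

9.93%

Mean R_i = (0.9 + 5.1 − 5.2 + 7.4 − 5.3 − 2.9 + 11.1 + 4.4) / 8 = 1.9375%
Mean R_m = (-2.8 + 2.3 − 3.4 + 11.1 − 0.8 − 1.2 + 6.6 + 7.2) / 8 = 2.3750%
Σ(R_i − R̄_i)(R_m − R̄_m) = 184.8775  ⇒  Cov = 184.8775 / 7 = 26.4111
Σ(R_m − R̄_m)² = 200.2550  ⇒  Var(R_m) = 200.2550 / 7 = 28.6079
β = Cov / Var(R_m) = 26.4111 / 28.6079 = 0.9232
E(R) = R_f + β × MRP = 2.93% + 0.9232 × 7.58% = 9.93%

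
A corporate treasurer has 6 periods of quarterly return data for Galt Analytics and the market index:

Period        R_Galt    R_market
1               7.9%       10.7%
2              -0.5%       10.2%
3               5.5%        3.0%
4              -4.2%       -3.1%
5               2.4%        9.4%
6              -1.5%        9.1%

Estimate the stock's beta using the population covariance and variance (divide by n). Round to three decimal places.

Mean R_i = (7.9 − 0.5 + 5.5 − 4.2 + 2.4 − 1.5) / 6 = 1.6000%
Mean R_m = (10.7 + 10.2 + 3.0 − 3.1 + 9.4 + 9.1) / 6 = 6.5500%
Σ(R_i − R̄_i)(R_m − R̄_m) = 54.9800  ⇒  Cov = 54.9800 / 6 = 9.1633
Σ(R_m − R̄_m)² = 150.8950  ⇒  Var(R_m) = 150.8950 / 6 = 25.1492
β = Cov / Var(R_m) = 9.1633 / 25.1492 = 0.3644

0.364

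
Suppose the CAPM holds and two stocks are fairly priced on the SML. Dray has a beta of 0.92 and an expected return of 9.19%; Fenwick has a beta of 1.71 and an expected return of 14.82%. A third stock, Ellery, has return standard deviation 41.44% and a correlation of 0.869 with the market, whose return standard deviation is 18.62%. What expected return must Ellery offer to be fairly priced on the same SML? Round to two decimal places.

MRP = (14.82% − 9.19%) / (1.71 − 0.92) = 7.1266%
R_f = 9.19% − 0.92 × 7.1266% = 2.6335%
β_Ellery = ρ·σ_i/σ_m = 0.869 × 41.44 / 18.62 = 1.9340
E(R_Ellery) = R_f + β × MRP = 2.6335% + 1.9340 × 7.1266% = 16.42%

16.42%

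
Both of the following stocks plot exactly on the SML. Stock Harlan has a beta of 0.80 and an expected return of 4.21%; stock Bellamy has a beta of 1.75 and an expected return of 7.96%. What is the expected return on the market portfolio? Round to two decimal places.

5.00%

Both satisfy E(R) = R_f + β·MRP, so the slope of the SML is
MRP = (7.96% − 4.21%) / (1.75 − 0.80) = 3.75% / 0.95 = 3.9474%
R_f = E(R_Harlan) − β_Harlan·MRP = 4.21% − 0.80 × 3.9474% = 1.0521%
E(R_m) = R_f + MRP = 1.0521% + 3.9474% = 5.00%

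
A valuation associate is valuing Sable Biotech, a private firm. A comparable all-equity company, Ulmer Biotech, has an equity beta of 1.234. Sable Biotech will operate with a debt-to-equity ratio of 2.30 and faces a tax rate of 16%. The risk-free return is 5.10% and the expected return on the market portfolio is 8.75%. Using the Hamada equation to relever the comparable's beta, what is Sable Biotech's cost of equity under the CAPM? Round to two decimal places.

β_L = β_U × [1 + (1 − t)(D/E)] = 1.234 × [1 + (1 − 0.16) × 2.30]
    = 1.234 × [1 + 0.84 × 2.30] = 1.234 × 2.9320 = 3.6181
MRP = 8.75% − 5.10% = 3.65%
E(R) = R_f + β_L × MRP = 5.10% + 3.6181 × 3.65% = 18.31%

18.31%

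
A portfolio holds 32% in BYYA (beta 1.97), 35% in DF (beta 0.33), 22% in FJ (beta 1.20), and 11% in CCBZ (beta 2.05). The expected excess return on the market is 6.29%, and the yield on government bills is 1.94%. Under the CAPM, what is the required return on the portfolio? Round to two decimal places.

β_P = Σ w_i β_i = 0.32×1.97 + 0.35×0.33 + 0.22×1.20 + 0.11×2.05 = 1.2354
E(R_P) = R_f + β_P × MRP = 1.94% + 1.2354 × 6.29% = 9.71%

9.71%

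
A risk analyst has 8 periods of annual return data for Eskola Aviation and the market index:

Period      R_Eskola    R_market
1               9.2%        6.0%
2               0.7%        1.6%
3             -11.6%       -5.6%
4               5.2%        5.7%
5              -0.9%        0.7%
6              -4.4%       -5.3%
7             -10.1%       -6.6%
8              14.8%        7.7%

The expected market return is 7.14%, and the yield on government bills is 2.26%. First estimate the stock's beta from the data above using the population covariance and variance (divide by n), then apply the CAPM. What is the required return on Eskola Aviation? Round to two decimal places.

Mean R_i = (9.2 + 0.7 − 11.6 + 5.2 − 0.9 − 4.4 − 10.1 + 14.8) / 8 = 0.3625%
Mean R_m = (6.0 + 1.6 − 5.6 + 5.7 + 0.7 − 5.3 − 6.6 + 7.7) / 8 = 0.5250%
Σ(R_i − R̄_i)(R_m − R̄_m) = 352.7075  ⇒  Cov = 352.7075 / 8 = 44.0884
Σ(R_m − R̄_m)² = 231.6350  ⇒  Var(R_m) = 231.6350 / 8 = 28.9544
β = Cov / Var(R_m) = 44.0884 / 28.9544 = 1.5227
MRP = 7.14% − 2.26% = 4.88%
E(R) = R_f + β × MRP = 2.26% + 1.5227 × 4.88% = 9.69%

9.69%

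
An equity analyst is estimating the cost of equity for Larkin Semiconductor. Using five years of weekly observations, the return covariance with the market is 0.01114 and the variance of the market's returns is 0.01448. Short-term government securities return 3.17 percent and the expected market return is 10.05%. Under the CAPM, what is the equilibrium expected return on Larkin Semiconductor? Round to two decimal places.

8.46%

β = Cov(R_i, R_m) / Var(R_m) = 0.01114 / 0.01448 = 0.7693
MRP = 10.05% − 3.17% = 6.88%
E(R) = R_f + β × MRP = 3.17% + 0.7693 × 6.88% = 8.46%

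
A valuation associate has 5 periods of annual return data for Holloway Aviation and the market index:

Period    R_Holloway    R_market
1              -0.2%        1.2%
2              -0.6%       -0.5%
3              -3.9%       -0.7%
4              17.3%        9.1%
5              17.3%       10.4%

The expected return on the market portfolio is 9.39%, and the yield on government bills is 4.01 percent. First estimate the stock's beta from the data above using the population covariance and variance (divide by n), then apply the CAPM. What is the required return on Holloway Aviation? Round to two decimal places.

14.28%

Mean R_i = (-0.2 − 0.6 − 3.9 + 17.3 + 17.3) / 5 = 5.9800%
Mean R_m = (1.2 − 0.5 − 0.7 + 9.1 + 10.4) / 5 = 3.9000%
Σ(R_i − R̄_i)(R_m − R̄_m) = 223.5300  ⇒  Cov = 223.5300 / 5 = 44.7060
Σ(R_m − R̄_m)² = 117.1000  ⇒  Var(R_m) = 117.1000 / 5 = 23.4200
β = Cov / Var(R_m) = 44.7060 / 23.4200 = 1.9089
MRP = 9.39% − 4.01% = 5.38%
E(R) = R_f + β × MRP = 4.01% + 1.9089 × 5.38% = 14.28%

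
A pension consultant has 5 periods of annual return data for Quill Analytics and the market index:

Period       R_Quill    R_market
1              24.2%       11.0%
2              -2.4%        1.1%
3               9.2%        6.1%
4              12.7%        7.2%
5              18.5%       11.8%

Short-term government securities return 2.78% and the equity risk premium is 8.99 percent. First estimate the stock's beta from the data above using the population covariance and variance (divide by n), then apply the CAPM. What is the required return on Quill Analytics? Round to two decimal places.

Mean R_i = (24.2 − 2.4 + 9.2 + 12.7 + 18.5) / 5 = 12.4400%
Mean R_m = (11.0 + 1.1 + 6.1 + 7.2 + 11.8) / 5 = 7.4400%
Σ(R_i − R̄_i)(R_m − R̄_m) = 166.6520  ⇒  Cov = 166.6520 / 5 = 33.3304
Σ(R_m − R̄_m)² = 73.7320  ⇒  Var(R_m) = 73.7320 / 5 = 14.7464
β = Cov / Var(R_m) = 33.3304 / 14.7464 = 2.2602
E(R) = R_f + β × MRP = 2.78% + 2.2602 × 8.99% = 23.10%

23.10%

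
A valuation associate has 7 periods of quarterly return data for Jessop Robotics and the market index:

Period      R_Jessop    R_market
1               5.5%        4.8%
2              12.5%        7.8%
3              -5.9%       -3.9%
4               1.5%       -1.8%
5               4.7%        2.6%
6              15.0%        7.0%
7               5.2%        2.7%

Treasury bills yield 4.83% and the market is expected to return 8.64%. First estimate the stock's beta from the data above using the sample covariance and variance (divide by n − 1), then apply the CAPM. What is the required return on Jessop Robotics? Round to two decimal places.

Mean R_i = (5.5 + 12.5 − 5.9 + 1.5 + 4.7 + 15.0 + 5.2) / 7 = 5.5000%
Mean R_m = (4.8 + 7.8 − 3.9 − 1.8 + 2.6 + 7.0 + 2.7) / 7 = 2.7429%
Σ(R_i − R̄_i)(R_m − R̄_m) = 169.8700  ⇒  Cov = 169.8700 / 6 = 28.3117
Σ(R_m − R̄_m)² = 112.7171  ⇒  Var(R_m) = 112.7171 / 6 = 18.7862
β = Cov / Var(R_m) = 28.3117 / 18.7862 = 1.5070
MRP = 8.64% − 4.83% = 3.81%
E(R) = R_f + β × MRP = 4.83% + 1.5070 × 3.81% = 10.57%

10.57%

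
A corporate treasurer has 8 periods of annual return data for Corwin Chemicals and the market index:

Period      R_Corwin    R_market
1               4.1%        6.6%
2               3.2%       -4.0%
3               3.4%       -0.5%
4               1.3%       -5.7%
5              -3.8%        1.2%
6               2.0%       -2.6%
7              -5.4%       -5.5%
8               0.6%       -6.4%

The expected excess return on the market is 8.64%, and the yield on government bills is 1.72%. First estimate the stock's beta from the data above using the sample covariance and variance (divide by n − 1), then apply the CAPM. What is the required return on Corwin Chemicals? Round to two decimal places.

Mean R_i = (4.1 + 3.2 + 3.4 + 1.3 − 3.8 + 2.0 − 5.4 + 0.6) / 8 = 0.6750%
Mean R_m = (6.6 − 4.0 − 0.5 − 5.7 + 1.2 − 2.6 − 5.5 − 6.4) / 8 = -2.1125%
Σ(R_i − R̄_i)(R_m − R̄_m) = 32.6575  ⇒  Cov = 32.6575 / 7 = 4.6654
Σ(R_m − R̄_m)² = 136.0088  ⇒  Var(R_m) = 136.0088 / 7 = 19.4298
β = Cov / Var(R_m) = 4.6654 / 19.4298 = 0.2401
E(R) = R_f + β × MRP = 1.72% + 0.2401 × 8.64% = 3.79%

3.79%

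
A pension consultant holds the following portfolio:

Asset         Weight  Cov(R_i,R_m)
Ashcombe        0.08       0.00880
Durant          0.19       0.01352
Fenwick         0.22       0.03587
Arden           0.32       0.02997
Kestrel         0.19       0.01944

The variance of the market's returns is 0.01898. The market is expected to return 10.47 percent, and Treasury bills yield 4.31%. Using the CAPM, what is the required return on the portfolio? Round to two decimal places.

β_Ashcombe = 0.00880 / 0.01898 = 0.4636
β_Durant = 0.01352 / 0.01898 = 0.7123
β_Fenwick = 0.03587 / 0.01898 = 1.8899
β_Arden = 0.02997 / 0.01898 = 1.5790
β_Kestrel = 0.01944 / 0.01898 = 1.0242
β_P = Σ w_i β_i = 0.08×0.4636 + 0.19×0.7123 + 0.22×1.8899 + 0.32×1.5790 + 0.19×1.0242 = 1.2881
MRP = 10.47% − 4.31% = 6.16%
E(R_P) = R_f + β_P × MRP = 4.31% + 1.2881 × 6.16% = 12.24%

12.24%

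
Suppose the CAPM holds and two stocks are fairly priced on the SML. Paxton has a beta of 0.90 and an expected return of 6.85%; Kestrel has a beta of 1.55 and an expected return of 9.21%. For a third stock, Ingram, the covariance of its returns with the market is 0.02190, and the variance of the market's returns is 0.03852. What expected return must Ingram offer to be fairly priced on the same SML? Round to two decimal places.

5.65%

MRP = (9.21% − 6.85%) / (1.55 − 0.90) = 3.6308%
R_f = 6.85% − 0.90 × 3.6308% = 3.5823%
β_Ingram = Cov / Var(R_m) = 0.02190 / 0.03852 = 0.5685
E(R_Ingram) = R_f + β × MRP = 3.5823% + 0.5685 × 3.6308% = 5.65%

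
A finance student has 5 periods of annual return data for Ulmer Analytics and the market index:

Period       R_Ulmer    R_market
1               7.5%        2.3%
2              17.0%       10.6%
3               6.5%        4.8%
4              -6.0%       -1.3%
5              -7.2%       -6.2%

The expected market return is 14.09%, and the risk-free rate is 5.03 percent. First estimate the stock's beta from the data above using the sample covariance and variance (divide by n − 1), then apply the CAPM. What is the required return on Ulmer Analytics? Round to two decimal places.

18.89%

Mean R_i = (7.5 + 17.0 + 6.5 − 6.0 − 7.2) / 5 = 3.5600%
Mean R_m = (2.3 + 10.6 + 4.8 − 1.3 − 6.2) / 5 = 2.0400%
Σ(R_i − R̄_i)(R_m − R̄_m) = 244.7780  ⇒  Cov = 244.7780 / 4 = 61.1945
Σ(R_m − R̄_m)² = 160.0120  ⇒  Var(R_m) = 160.0120 / 4 = 40.0030
β = Cov / Var(R_m) = 61.1945 / 40.0030 = 1.5297
MRP = 14.09% − 5.03% = 9.06%
E(R) = R_f + β × MRP = 5.03% + 1.5297 × 9.06% = 18.89%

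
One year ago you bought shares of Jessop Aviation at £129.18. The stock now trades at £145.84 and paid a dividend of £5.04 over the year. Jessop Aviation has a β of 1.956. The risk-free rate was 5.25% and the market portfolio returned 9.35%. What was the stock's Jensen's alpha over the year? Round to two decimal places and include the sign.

Realised HPR = (P1 + D1 − P0) / P0 = (145.84 + 5.04 − 129.18) / 129.18 = 21.70 / 129.18 = 16.7983%
MRP = 9.35% − 5.25% = 4.10%
CAPM required = R_f + β·MRP = 5.25% + 1.956 × 4.10% = 13.26960%
α = realised − required = 16.7983% − 13.26960% = +3.53%

+3.53%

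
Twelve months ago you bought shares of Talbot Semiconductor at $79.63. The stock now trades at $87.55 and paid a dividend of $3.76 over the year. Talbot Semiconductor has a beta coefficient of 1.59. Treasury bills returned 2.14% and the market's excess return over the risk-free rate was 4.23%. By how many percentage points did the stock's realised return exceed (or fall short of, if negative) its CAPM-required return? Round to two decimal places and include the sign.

Realised HPR = (P1 + D1 − P0) / P0 = (87.55 + 3.76 − 79.63) / 79.63 = 11.68 / 79.63 = 14.6678%
CAPM required = R_f + β·MRP = 2.14% + 1.59 × 4.23% = 8.8657%
α = realised − required = 14.6678% − 8.8657% = +5.80%

+5.80%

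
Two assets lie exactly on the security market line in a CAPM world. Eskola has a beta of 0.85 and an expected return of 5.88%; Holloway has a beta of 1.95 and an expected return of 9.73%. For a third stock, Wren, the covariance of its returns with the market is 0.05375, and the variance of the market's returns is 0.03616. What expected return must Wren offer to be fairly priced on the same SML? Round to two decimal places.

MRP = (9.73% − 5.88%) / (1.95 − 0.85) = 3.5000%
R_f = 5.88% − 0.85 × 3.5000% = 2.9050%
β_Wren = Cov / Var(R_m) = 0.05375 / 0.03616 = 1.4864
E(R_Wren) = R_f + β × MRP = 2.9050% + 1.4864 × 3.5000% = 8.11%

8.11%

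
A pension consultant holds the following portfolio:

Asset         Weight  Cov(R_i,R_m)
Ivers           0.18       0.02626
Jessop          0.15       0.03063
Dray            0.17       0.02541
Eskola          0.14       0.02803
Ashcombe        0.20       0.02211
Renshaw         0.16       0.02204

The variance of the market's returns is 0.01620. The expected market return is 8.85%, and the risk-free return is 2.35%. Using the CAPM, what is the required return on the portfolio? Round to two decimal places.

β_Ivers = 0.02626 / 0.01620 = 1.6210
β_Jessop = 0.03063 / 0.01620 = 1.8907
β_Dray = 0.02541 / 0.01620 = 1.5685
β_Eskola = 0.02803 / 0.01620 = 1.7302
β_Ashcombe = 0.02211 / 0.01620 = 1.3648
β_Renshaw = 0.02204 / 0.01620 = 1.3605
β_P = Σ w_i β_i = 0.18×1.6210 + 0.15×1.8907 + 0.17×1.5685 + 0.14×1.7302 + 0.20×1.3648 + 0.16×1.3605 = 1.5749
MRP = 8.85% − 2.35% = 6.50%
E(R_P) = R_f + β_P × MRP = 2.35% + 1.5749 × 6.50% = 12.59%

12.59%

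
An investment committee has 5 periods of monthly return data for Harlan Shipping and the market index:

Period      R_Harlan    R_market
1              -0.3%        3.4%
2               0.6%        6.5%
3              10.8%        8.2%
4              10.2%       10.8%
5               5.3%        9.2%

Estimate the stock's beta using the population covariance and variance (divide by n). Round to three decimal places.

Mean R_i = (-0.3 + 0.6 + 10.8 + 10.2 + 5.3) / 5 = 5.3200%
Mean R_m = (3.4 + 6.5 + 8.2 + 10.8 + 9.2) / 5 = 7.6200%
Σ(R_i − R̄_i)(R_m − R̄_m) = 47.6680  ⇒  Cov = 47.6680 / 5 = 9.5336
Σ(R_m − R̄_m)² = 32.0080  ⇒  Var(R_m) = 32.0080 / 5 = 6.4016
β = Cov / Var(R_m) = 9.5336 / 6.4016 = 1.4893

1.489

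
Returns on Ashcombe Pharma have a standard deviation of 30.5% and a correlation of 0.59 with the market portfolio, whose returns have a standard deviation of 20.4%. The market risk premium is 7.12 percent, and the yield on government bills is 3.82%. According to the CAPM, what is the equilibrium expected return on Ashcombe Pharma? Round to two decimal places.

10.10%

β = ρ × σ_i / σ_m = 0.59 × 30.5% / 20.4% = 0.8821
E(R) = 3.82% + 0.8821 × 7.12% = 10.10%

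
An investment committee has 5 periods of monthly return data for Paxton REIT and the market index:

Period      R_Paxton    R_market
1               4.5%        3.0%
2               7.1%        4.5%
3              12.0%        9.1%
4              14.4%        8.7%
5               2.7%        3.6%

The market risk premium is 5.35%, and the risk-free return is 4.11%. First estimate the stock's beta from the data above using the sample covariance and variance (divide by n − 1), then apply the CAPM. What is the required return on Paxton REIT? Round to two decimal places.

Mean R_i = (4.5 + 7.1 + 12.0 + 14.4 + 2.7) / 5 = 8.1400%
Mean R_m = (3.0 + 4.5 + 9.1 + 8.7 + 3.6) / 5 = 5.7800%
Σ(R_i − R̄_i)(R_m − R̄_m) = 54.4040  ⇒  Cov = 54.4040 / 4 = 13.6010
Σ(R_m − R̄_m)² = 33.6680  ⇒  Var(R_m) = 33.6680 / 4 = 8.4170
β = Cov / Var(R_m) = 13.6010 / 8.4170 = 1.6159
E(R) = R_f + β × MRP = 4.11% + 1.6159 × 5.35% = 12.76%

12.76%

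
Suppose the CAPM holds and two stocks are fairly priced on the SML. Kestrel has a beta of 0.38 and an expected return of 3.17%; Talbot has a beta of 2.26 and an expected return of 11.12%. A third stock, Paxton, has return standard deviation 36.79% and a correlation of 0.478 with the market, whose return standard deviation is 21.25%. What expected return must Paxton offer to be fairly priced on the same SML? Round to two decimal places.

MRP = (11.12% − 3.17%) / (2.26 − 0.38) = 4.2287%
R_f = 3.17% − 0.38 × 4.2287% = 1.5631%
β_Paxton = ρ·σ_i/σ_m = 0.478 × 36.79 / 21.25 = 0.8276
E(R_Paxton) = R_f + β × MRP = 1.5631% + 0.8276 × 4.2287% = 5.06%

5.06%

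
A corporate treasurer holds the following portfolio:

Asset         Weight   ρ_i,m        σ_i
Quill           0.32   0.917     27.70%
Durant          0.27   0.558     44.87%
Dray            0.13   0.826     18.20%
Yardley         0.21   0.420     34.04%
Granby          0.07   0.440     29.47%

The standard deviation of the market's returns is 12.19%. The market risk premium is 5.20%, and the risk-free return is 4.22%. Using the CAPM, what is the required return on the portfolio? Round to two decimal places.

β_Quill = 0.917 × 27.70% / 12.19% = 2.0837
β_Durant = 0.558 × 44.87% / 12.19% = 2.0539
β_Dray = 0.826 × 18.20% / 12.19% = 1.2332
β_Yardley = 0.420 × 34.04% / 12.19% = 1.1728
β_Granby = 0.440 × 29.47% / 12.19% = 1.0637
β_P = Σ w_i β_i = 0.32×2.0837 + 0.27×2.0539 + 0.13×1.2332 + 0.21×1.1728 + 0.07×1.0637 = 1.7024
E(R_P) = R_f + β_P × MRP = 4.22% + 1.7024 × 5.20% = 13.07%

13.07%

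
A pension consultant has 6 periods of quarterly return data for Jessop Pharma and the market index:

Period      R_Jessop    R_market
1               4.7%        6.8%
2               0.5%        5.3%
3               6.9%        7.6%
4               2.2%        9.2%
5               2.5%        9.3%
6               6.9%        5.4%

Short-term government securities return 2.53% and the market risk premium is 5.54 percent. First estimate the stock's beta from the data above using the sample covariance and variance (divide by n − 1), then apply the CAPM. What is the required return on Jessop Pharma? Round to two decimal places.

0.96%

Mean R_i = (4.7 + 0.5 + 6.9 + 2.2 + 2.5 + 6.9) / 6 = 3.9500%
Mean R_m = (6.8 + 5.3 + 7.6 + 9.2 + 9.3 + 5.4) / 6 = 7.2667%
Σ(R_i − R̄_i)(R_m − R̄_m) = -4.4200  ⇒  Cov = -4.4200 / 5 = -0.8840
Σ(R_m − R̄_m)² = 15.5533  ⇒  Var(R_m) = 15.5533 / 5 = 3.1107
β = Cov / Var(R_m) = -0.8840 / 3.1107 = -0.2842
E(R) = R_f + β × MRP = 2.53% + -0.2842 × 5.54% = 0.96%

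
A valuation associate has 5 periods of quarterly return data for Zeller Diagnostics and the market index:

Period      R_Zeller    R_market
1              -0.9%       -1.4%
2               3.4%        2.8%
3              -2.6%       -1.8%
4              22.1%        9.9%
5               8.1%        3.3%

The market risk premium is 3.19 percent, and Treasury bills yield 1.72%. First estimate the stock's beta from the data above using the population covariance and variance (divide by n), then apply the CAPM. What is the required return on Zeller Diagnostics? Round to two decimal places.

Mean R_i = (-0.9 + 3.4 − 2.6 + 22.1 + 8.1) / 5 = 6.0200%
Mean R_m = (-1.4 + 2.8 − 1.8 + 9.9 + 3.3) / 5 = 2.5600%
Σ(R_i − R̄_i)(R_m − R̄_m) = 183.9240  ⇒  Cov = 183.9240 / 5 = 36.7848
Σ(R_m − R̄_m)² = 89.1720  ⇒  Var(R_m) = 89.1720 / 5 = 17.8344
β = Cov / Var(R_m) = 36.7848 / 17.8344 = 2.0626
E(R) = R_f + β × MRP = 1.72% + 2.0626 × 3.19% = 8.30%

8.30%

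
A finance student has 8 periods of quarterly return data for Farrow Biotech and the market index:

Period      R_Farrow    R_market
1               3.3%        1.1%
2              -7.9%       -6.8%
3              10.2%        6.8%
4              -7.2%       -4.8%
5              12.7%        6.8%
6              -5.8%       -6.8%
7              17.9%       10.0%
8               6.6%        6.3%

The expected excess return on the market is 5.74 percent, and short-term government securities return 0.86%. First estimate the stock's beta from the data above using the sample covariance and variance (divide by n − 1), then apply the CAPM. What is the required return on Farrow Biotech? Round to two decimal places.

Mean R_i = (3.3 − 7.9 + 10.2 − 7.2 + 12.7 − 5.8 + 17.9 + 6.6) / 8 = 3.7250%
Mean R_m = (1.1 − 6.8 + 6.8 − 4.8 + 6.8 − 6.8 + 10.0 + 6.3) / 8 = 1.5750%
Σ(R_i − R̄_i)(R_m − R̄_m) = 460.7150  ⇒  Cov = 460.7150 / 7 = 65.8164
Σ(R_m − R̄_m)² = 329.0550  ⇒  Var(R_m) = 329.0550 / 7 = 47.0079
β = Cov / Var(R_m) = 65.8164 / 47.0079 = 1.4001
E(R) = R_f + β × MRP = 0.86% + 1.4001 × 5.74% = 8.90%

8.90%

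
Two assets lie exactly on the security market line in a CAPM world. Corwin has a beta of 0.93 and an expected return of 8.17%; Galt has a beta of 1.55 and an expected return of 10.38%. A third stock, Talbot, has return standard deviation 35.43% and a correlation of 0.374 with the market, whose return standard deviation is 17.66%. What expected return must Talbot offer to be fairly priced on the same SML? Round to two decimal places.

7.53%

MRP = (10.38% − 8.17%) / (1.55 − 0.93) = 3.5645%
R_f = 8.17% − 0.93 × 3.5645% = 4.8550%
β_Talbot = ρ·σ_i/σ_m = 0.374 × 35.43 / 17.66 = 0.7503
E(R_Talbot) = R_f + β × MRP = 4.8550% + 0.7503 × 3.5645% = 7.53%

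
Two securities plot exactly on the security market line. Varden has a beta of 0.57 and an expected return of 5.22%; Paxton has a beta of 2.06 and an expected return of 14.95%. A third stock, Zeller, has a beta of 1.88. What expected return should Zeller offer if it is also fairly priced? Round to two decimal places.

13.77%

MRP (SML slope) = (14.95% − 5.22%) / (2.06 − 0.57) = 9.73% / 1.49 = 6.5302%
R_f (intercept) = 5.22% − 0.57 × 6.5302% = 1.4978%
E(R_Zeller) = R_f + β × MRP = 1.4978% + 1.88 × 6.5302% = 13.77%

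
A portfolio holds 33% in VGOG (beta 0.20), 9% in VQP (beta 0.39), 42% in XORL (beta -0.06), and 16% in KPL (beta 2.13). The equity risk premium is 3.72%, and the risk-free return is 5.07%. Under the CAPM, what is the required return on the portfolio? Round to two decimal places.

β_P = Σ w_i β_i = 0.33×0.20 + 0.09×0.39 + 0.42×-0.06 + 0.16×2.13 = 0.4167
E(R_P) = R_f + β_P × MRP = 5.07% + 0.4167 × 3.72% = 6.62%

6.62%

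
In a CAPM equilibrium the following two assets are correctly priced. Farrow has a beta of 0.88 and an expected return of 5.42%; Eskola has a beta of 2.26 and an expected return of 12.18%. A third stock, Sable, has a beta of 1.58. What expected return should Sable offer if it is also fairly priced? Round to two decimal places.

MRP (SML slope) = (12.18% − 5.42%) / (2.26 − 0.88) = 6.76% / 1.38 = 4.8986%
R_f (intercept) = 5.42% − 0.88 × 4.8986% = 1.1092%
E(R_Sable) = R_f + β × MRP = 1.1092% + 1.58 × 4.8986% = 8.85%

8.85%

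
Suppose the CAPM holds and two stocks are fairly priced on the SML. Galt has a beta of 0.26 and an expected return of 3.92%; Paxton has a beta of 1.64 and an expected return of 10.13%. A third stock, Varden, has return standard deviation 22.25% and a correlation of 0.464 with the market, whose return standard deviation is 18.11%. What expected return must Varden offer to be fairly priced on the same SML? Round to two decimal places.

MRP = (10.13% − 3.92%) / (1.64 − 0.26) = 4.5000%
R_f = 3.92% − 0.26 × 4.5000% = 2.7500%
β_Varden = ρ·σ_i/σ_m = 0.464 × 22.25 / 18.11 = 0.5701
E(R_Varden) = R_f + β × MRP = 2.7500% + 0.5701 × 4.5000% = 5.32%

5.32%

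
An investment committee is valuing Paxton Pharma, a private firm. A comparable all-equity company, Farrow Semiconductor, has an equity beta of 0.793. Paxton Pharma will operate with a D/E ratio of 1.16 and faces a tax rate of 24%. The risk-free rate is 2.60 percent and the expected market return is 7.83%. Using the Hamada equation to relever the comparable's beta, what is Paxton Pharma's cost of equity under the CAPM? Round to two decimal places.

β_L = β_U × [1 + (1 − t)(D/E)] = 0.793 × [1 + (1 − 0.24) × 1.16]
    = 0.793 × [1 + 0.76 × 1.16] = 0.793 × 1.8816 = 1.4921
MRP = 7.83% − 2.60% = 5.23%
E(R) = R_f + β_L × MRP = 2.60% + 1.4921 × 5.23% = 10.40%

10.40%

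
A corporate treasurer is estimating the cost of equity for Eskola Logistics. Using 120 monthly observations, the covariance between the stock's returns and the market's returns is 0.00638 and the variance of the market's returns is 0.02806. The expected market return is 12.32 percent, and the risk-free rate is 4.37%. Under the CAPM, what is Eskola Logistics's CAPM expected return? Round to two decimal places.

6.18%

β = Cov(R_i, R_m) / Var(R_m) = 0.00638 / 0.02806 = 0.2274
MRP = 12.32% − 4.37% = 7.95%
E(R) = R_f + β × MRP = 4.37% + 0.2274 × 7.95% = 6.18%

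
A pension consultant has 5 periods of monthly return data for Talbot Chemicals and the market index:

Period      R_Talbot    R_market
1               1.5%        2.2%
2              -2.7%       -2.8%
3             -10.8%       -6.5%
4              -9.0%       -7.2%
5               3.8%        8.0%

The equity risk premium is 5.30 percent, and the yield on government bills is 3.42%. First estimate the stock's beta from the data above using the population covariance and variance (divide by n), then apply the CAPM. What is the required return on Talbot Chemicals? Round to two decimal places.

Mean R_i = (1.5 − 2.7 − 10.8 − 9.0 + 3.8) / 5 = -3.4400%
Mean R_m = (2.2 − 2.8 − 6.5 − 7.2 + 8.0) / 5 = -1.2600%
Σ(R_i − R̄_i)(R_m − R̄_m) = 154.5880  ⇒  Cov = 154.5880 / 5 = 30.9176
Σ(R_m − R̄_m)² = 162.8320  ⇒  Var(R_m) = 162.8320 / 5 = 32.5664
β = Cov / Var(R_m) = 30.9176 / 32.5664 = 0.9494
E(R) = R_f + β × MRP = 3.42% + 0.9494 × 5.30% = 8.45%

8.45%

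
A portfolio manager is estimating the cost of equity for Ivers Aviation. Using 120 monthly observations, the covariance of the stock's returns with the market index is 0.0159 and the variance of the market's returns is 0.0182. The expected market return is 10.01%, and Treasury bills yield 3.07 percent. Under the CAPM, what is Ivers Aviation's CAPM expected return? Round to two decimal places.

β = Cov(R_i, R_m) / Var(R_m) = 0.0159 / 0.0182 = 0.8736
MRP = 10.01% − 3.07% = 6.94%
E(R) = R_f + β × MRP = 3.07% + 0.8736 × 6.94% = 9.13%

9.13%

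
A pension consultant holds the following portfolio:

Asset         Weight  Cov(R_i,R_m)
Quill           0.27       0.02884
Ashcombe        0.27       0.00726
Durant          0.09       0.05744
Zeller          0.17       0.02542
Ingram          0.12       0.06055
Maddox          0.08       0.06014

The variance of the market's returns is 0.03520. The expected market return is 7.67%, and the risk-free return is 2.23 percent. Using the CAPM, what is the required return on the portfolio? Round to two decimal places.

7.07%

β_Quill = 0.02884 / 0.03520 = 0.8193
β_Ashcombe = 0.00726 / 0.03520 = 0.2063
β_Durant = 0.05744 / 0.03520 = 1.6318
β_Zeller = 0.02542 / 0.03520 = 0.7222
β_Ingram = 0.06055 / 0.03520 = 1.7202
β_Maddox = 0.06014 / 0.03520 = 1.7085
β_P = Σ w_i β_i = 0.27×0.8193 + 0.27×0.2063 + 0.09×1.6318 + 0.17×0.7222 + 0.12×1.7202 + 0.08×1.7085 = 0.8897
MRP = 7.67% − 2.23% = 5.44%
E(R_P) = R_f + β_P × MRP = 2.23% + 0.8897 × 5.44% = 7.07%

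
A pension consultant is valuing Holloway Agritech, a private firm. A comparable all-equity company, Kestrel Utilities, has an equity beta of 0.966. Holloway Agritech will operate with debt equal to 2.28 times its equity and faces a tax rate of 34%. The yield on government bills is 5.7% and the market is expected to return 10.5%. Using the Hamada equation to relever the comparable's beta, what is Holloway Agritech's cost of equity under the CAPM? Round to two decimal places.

β_L = β_U × [1 + (1 − t)(D/E)] = 0.966 × [1 + (1 − 0.34) × 2.28]
    = 0.966 × [1 + 0.66 × 2.28] = 0.966 × 2.5048 = 2.4196
MRP = 10.5% − 5.7% = 4.80%
E(R) = R_f + β_L × MRP = 5.7% + 2.4196 × 4.8% = 17.31%

17.31%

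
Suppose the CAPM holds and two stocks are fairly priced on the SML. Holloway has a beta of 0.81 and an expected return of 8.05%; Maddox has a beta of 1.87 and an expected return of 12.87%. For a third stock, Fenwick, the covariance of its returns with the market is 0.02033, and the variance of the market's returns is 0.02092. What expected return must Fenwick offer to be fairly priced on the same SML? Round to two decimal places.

MRP = (12.87% − 8.05%) / (1.87 − 0.81) = 4.5472%
R_f = 8.05% − 0.81 × 4.5472% = 4.3668%
β_Fenwick = Cov / Var(R_m) = 0.02033 / 0.02092 = 0.9718
E(R_Fenwick) = R_f + β × MRP = 4.3668% + 0.9718 × 4.5472% = 8.79%

8.79%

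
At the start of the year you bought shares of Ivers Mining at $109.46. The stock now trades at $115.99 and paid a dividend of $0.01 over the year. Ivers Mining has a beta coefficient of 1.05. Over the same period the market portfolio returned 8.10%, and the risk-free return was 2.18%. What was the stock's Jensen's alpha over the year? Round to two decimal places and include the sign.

-2.42%

Realised HPR = (P1 + D1 − P0) / P0 = (115.99 + 0.01 − 109.46) / 109.46 = 6.54 / 109.46 = 5.9748%
MRP = 8.10% − 2.18% = 5.92%
CAPM required = R_f + β·MRP = 2.18% + 1.05 × 5.92% = 8.3960%
α = realised − required = 5.9748% − 8.3960% = -2.42%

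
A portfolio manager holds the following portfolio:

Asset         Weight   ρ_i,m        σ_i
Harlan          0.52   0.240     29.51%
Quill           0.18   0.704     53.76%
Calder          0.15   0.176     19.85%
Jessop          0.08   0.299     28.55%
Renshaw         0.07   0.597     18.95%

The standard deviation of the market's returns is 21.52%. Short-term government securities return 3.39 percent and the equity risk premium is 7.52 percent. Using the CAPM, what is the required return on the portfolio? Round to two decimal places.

β_Harlan = 0.240 × 29.51% / 21.52% = 0.3291
β_Quill = 0.704 × 53.76% / 21.52% = 1.7587
β_Calder = 0.176 × 19.85% / 21.52% = 0.1623
β_Jessop = 0.299 × 28.55% / 21.52% = 0.3967
β_Renshaw = 0.597 × 18.95% / 21.52% = 0.5257
β_P = Σ w_i β_i = 0.52×0.3291 + 0.18×1.7587 + 0.15×0.1623 + 0.08×0.3967 + 0.07×0.5257 = 0.5806
E(R_P) = R_f + β_P × MRP = 3.39% + 0.5806 × 7.52% = 7.76%

7.76%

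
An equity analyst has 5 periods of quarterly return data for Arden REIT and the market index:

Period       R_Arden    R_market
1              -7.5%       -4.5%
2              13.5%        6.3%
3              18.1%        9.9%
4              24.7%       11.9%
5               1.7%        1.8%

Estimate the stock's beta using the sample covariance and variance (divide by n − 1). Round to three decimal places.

Mean R_i = (-7.5 + 13.5 + 18.1 + 24.7 + 1.7) / 5 = 10.1000%
Mean R_m = (-4.5 + 6.3 + 9.9 + 11.9 + 1.8) / 5 = 5.0800%
Σ(R_i − R̄_i)(R_m − R̄_m) = 338.4400  ⇒  Cov = 338.4400 / 4 = 84.6100
Σ(R_m − R̄_m)² = 173.7680  ⇒  Var(R_m) = 173.7680 / 4 = 43.4420
β = Cov / Var(R_m) = 84.6100 / 43.4420 = 1.9477

1.948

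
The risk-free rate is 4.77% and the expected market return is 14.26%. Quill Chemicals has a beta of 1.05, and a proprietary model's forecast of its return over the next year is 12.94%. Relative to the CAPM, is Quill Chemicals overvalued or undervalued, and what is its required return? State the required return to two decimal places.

Overvalued; required return 14.73%

MRP = 14.26% − 4.77% = 9.49%
Required return = R_f + β·MRP = 4.77% + 1.05 × 9.49% = 14.73%
Forecast 12.94% < required 14.73% → the stock plots below the SML → overvalued.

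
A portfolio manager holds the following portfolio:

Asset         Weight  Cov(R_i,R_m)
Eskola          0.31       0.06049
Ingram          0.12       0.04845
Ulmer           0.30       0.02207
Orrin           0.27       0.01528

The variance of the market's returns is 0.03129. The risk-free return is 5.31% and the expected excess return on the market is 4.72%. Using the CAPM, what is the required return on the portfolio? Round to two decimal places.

10.64%

β_Eskola = 0.06049 / 0.03129 = 1.9332
β_Ingram = 0.04845 / 0.03129 = 1.5484
β_Ulmer = 0.02207 / 0.03129 = 0.7053
β_Orrin = 0.01528 / 0.03129 = 0.4883
β_P = Σ w_i β_i = 0.31×1.9332 + 0.12×1.5484 + 0.30×0.7053 + 0.27×0.4883 = 1.1285
E(R_P) = R_f + β_P × MRP = 5.31% + 1.1285 × 4.72% = 10.64%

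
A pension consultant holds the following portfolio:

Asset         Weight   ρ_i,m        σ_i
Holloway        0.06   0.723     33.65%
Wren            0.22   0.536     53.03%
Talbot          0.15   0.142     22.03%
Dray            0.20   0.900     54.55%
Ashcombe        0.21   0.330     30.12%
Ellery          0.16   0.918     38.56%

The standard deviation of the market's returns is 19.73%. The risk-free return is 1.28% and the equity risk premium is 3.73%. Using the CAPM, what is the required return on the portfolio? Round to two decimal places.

β_Holloway = 0.723 × 33.65% / 19.73% = 1.2331
β_Wren = 0.536 × 53.03% / 19.73% = 1.4407
β_Talbot = 0.142 × 22.03% / 19.73% = 0.1586
β_Dray = 0.900 × 54.55% / 19.73% = 2.4883
β_Ashcombe = 0.330 × 30.12% / 19.73% = 0.5038
β_Ellery = 0.918 × 38.56% / 19.73% = 1.7941
β_P = Σ w_i β_i = 0.06×1.2331 + 0.22×1.4407 + 0.15×0.1586 + 0.20×2.4883 + 0.21×0.5038 + 0.16×1.7941 = 1.3052
E(R_P) = R_f + β_P × MRP = 1.28% + 1.3052 × 3.73% = 6.15%

6.15%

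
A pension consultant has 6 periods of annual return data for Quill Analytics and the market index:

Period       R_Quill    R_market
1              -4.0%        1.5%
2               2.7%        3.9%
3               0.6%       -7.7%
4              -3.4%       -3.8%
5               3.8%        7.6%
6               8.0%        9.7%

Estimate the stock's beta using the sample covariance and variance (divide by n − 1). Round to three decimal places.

0.472

Mean R_i = (-4.0 + 2.7 + 0.6 − 3.4 + 3.8 + 8.0) / 6 = 1.2833%
Mean R_m = (1.5 + 3.9 − 7.7 − 3.8 + 7.6 + 9.7) / 6 = 1.8667%
Σ(R_i − R̄_i)(R_m − R̄_m) = 104.9367  ⇒  Cov = 104.9367 / 5 = 20.9873
Σ(R_m − R̄_m)² = 222.1333  ⇒  Var(R_m) = 222.1333 / 5 = 44.4267
β = Cov / Var(R_m) = 20.9873 / 44.4267 = 0.4724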